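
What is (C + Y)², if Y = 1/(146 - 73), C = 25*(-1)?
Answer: 3326976/5329 ≈ 624.32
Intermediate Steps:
C = -25
Y = 1/73 ≈ 0.013699
(C + Y)² = (-25 + 1/73)² = (-1824/73)² = 3326976/5329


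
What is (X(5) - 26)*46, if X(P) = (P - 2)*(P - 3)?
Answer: -920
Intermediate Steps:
X(P) = (-3 + P)*(-2 + P) (X(P) = (-2 + P)*(-3 + P) = (-3 + P)*(-2 + P))
(X(5) - 26)*46 = ((6 + 5**2 - 5*5) - 26)*46 = ((6 + 25 - 25) - 26)*46 = (6 - 26)*46 = -20*46 = -920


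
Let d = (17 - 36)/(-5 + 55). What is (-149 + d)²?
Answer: 55785961/2500 ≈ 22314.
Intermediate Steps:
d = -19/50 ≈ -0.38000
(-149 + d)² = (-149 - 19/50)² = (-7469/50)² = 55785961/2500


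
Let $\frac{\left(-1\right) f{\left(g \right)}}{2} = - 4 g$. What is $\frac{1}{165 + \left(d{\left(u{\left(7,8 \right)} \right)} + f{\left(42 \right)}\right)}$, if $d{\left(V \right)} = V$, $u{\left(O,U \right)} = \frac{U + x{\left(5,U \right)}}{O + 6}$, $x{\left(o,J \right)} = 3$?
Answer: $\frac{13}{6524} \approx 0.0019926$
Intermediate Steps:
$f{\left(g \right)} = 8 g$ ($f{\left(g \right)} = - 2 \left(- 4 g\right) = 8 g$)
$u{\left(O,U \right)} = \frac{3 + U}{6 + O}$ ($u{\left(O,U \right)} = \frac{U + 3}{O + 6} = \frac{3 + U}{6 + O}$)
$\frac{1}{165 + \left(d{\left(u{\left(7,8 \right)} \right)} + f{\left(42 \right)}\right)} = \frac{1}{165 + \left(\frac{3 + 8}{6 + 7} + 8 \cdot 42\right)} = \frac{1}{165 + \left(\frac{1}{13} \cdot 11 + 336\right)} = \frac{1}{165 + \left(\frac{11}{13} + 336\right)} = \frac{1}{165 + \frac{4379}{13}} = \frac{1}{\frac{6524}{13}} = \frac{13}{6524}$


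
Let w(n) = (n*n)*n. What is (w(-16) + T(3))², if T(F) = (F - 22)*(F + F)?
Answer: 17724100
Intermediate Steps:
T(F) = 2*F*(-22 + F) (T(F) = (-22 + F)*(2*F) = 2*F*(-22 + F))
w(n) = n³ (w(n) = n²*n = n³)
(w(-16) + T(3))² = ((-16)³ + 2*3*(-22 + 3))² = (-4096 + 2*3*(-19))² = (-4096 - 114)² = (-4210)² = 17724100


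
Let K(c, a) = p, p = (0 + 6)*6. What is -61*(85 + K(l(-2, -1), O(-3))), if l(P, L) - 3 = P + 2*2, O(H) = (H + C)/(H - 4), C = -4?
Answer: -7381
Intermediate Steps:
O(H) = 1 (O(H) = (H - 4)/(H - 4) = (-4 + H)/(-4 + H) = 1)
p = 36 (p = 6*6 = 36)
l(P, L) = 7 + P (l(P, L) = 3 + (P + 2*2) = 3 + (P + 4) = 3 + (4 + P) = 7 + P)
K(c, a) = 36
-61*(85 + K(l(-2, -1), O(-3))) = -61*(85 + 36) = -61*121 = -7381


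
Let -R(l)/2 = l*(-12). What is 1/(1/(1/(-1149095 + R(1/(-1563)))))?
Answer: -521/598678503 ≈ -8.7025e-7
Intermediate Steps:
R(l) = 24*l (R(l) = -2*l*(-12) = -(-24)*l = 24*l)
1/(1/(1/(-1149095 + R(1/(-1563))))) = 1/(1/(1/(-1149095 + 24/(-1563)))) = 1/(1/(1/(-1149095 + 24*(-1/1563)))) = 1/(1/(1/(-1149095 - 8/521))) = 1/(1/(1/(-598678503/521))) = 1/(1/(-521/598678503)) = 1/(-598678503/521) = -521/598678503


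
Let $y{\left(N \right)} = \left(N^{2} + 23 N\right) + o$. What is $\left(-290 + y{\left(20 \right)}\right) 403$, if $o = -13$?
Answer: $224471$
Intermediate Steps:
$y{\left(N \right)} = -13 + N^{2} + 23 N$ ($y{\left(N \right)} = \left(N^{2} + 23 N\right) - 13 = -13 + N^{2} + 23 N$)
$\left(-290 + y{\left(20 \right)}\right) 403 = \left(-290 + \left(-13 + 20^{2} + 23 \cdot 20\right)\right) 403 = \left(-290 + \left(-13 + 400 + 460\right)\right) 403 = \left(-290 + 847\right) 403 = 557 \cdot 403 = 224471$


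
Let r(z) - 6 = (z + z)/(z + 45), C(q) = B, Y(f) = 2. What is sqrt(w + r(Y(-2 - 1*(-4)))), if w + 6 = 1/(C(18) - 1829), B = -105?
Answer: sqrt(698914722)/90898 ≈ 0.29084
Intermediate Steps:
C(q) = -105
r(z) = 6 + 2*z/(45 + z) (r(z) = 6 + (z + z)/(z + 45) = 6 + (2*z)/(45 + z) = 6 + 2*z/(45 + z))
w = -11605/1934 (w = -6 + 1/(-105 - 1829) = -6 + 1/(-1934) = -6 - 1/1934 = -11605/1934 ≈ -6.0005)
sqrt(w + r(Y(-2 - 1*(-4)))) = sqrt(-11605/1934 + 2*(135 + 4*2)/(45 + 2)) = sqrt(-11605/1934 + 2*(135 + 8)/47) = sqrt(-11605/1934 + 2*(1/47)*143) = sqrt(-11605/1934 + 286/47) = sqrt(7689/90898) = sqrt(698914722)/90898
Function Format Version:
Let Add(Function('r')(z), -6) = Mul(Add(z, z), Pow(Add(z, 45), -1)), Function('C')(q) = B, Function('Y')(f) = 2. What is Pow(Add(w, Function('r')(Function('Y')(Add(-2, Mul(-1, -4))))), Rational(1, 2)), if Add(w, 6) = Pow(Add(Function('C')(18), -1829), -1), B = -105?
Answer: Mul(Rational(1, 90898), Pow(698914722, Rational(1, 2))) ≈ 0.29084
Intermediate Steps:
Function('C')(q) = -105
Function('r')(z) = Add(6, Mul(2, z, Pow(Add(45, z), -1))) (Function('r')(z) = Add(6, Mul(Add(z, z), Pow(Add(z, 45), -1))) = Add(6, Mul(Mul(2, z), Pow(Add(45, z), -1))) = Add(6, Mul(2, z, Pow(Add(45, z), -1))))
w = Rational(-11605, 1934) (w = Add(-6, Pow(Add(-105, -1829), -1)) = Add(-6, Pow(-1934, -1)) = Add(-6, Rational(-1, 1934)) = Rational(-11605, 1934) ≈ -6.0005)
Pow(Add(w, Function('r')(Function('Y')(Add(-2, Mul(-1, -4))))), Rational(1, 2)) = Pow(Add(Rational(-11605, 1934), Mul(2, Pow(Add(45, 2), -1), Add(135, Mul(4, 2)))), Rational(1, 2)) = Pow(Add(Rational(-11605, 1934), Mul(2, Pow(47, -1), Add(135, 8))), Rational(1, 2)) = Pow(Add(Rational(-11605, 1934), Mul(2, Rational(1, 47), 143)), Rational(1, 2)) = Pow(Add(Rational(-11605, 1934), Rational(286, 47)), Rational(1, 2)) = Pow(Rational(7689, 90898), Rational(1, 2)) = Mul(Rational(1, 90898), Pow(698914722, Rational(1, 2)))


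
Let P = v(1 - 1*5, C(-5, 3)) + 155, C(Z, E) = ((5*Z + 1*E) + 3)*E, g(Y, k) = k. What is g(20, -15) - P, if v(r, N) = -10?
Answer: -160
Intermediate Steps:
C(Z, E) = E*(3 + E + 5*Z) (C(Z, E) = ((5*Z + E) + 3)*E = ((E + 5*Z) + 3)*E = (3 + E + 5*Z)*E = E*(3 + E + 5*Z))
P = 145 (P = -10 + 155 = 145)
g(20, -15) - P = -15 - 1*145 = -15 - 145 = -160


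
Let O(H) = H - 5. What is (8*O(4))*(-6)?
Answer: 48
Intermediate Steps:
O(H) = -5 + H
(8*O(4))*(-6) = (8*(-5 + 4))*(-6) = (8*(-1))*(-6) = -8*(-6) = 48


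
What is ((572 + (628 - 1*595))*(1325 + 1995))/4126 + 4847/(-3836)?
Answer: 3842495439/7913668 ≈ 485.55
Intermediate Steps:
((572 + (628 - 1*595))*(1325 + 1995))/4126 + 4847/(-3836) = ((572 + (628 - 595))*3320)*(1/4126) + 4847*(-1/3836) = ((572 + 33)*3320)*(1/4126) - 4847/3836 = (605*3320)*(1/4126) - 4847/3836 = 2008600*(1/4126) - 4847/3836 = 1004300/2063 - 4847/3836 = 3842495439/7913668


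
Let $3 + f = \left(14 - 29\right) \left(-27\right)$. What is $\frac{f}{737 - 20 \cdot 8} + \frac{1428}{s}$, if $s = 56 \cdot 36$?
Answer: $\frac{19457}{13848} \approx 1.405$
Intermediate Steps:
$s = 2016$
$f = 402$ ($f = -3 + \left(14 - 29\right) \left(-27\right) = -3 - -405 = -3 + 405 = 402$)
$\frac{f}{737 - 20 \cdot 8} + \frac{1428}{s} = \frac{402}{737 - 20 \cdot 8} + \frac{1428}{2016} = \frac{402}{737 - 160} + 1428 \cdot \frac{1}{2016} = \frac{402}{737 - 160} + \frac{17}{24} = \frac{402}{577} + \frac{17}{24} = \frac{19457}{13848}$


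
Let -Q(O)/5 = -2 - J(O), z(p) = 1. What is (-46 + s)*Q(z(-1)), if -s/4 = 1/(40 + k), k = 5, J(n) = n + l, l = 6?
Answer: -2074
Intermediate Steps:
J(n) = 6 + n (J(n) = n + 6 = 6 + n)
s = -4/45 (s = -4/(40 + 5) = -4/45 ≈ -0.088889)
Q(O) = 40 + 5*O (Q(O) = -5*(-2 - (6 + O)) = -5*(-2 + (-6 - O)) = -5*(-8 - O) = 40 + 5*O)
(-46 + s)*Q(z(-1)) = (-46 - 4/45)*(40 + 5*1) = -2074*(40 + 5)/45 = -2074/45*45 = -2074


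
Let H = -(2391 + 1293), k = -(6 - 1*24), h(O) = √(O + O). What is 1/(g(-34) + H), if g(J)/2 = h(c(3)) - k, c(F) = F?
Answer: -155/576599 - √6/6919188 ≈ -0.00026917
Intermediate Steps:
h(O) = √2*√O (h(O) = √(2*O) = √2*√O)
k = 18 (k = -(6 - 24) = -1*(-18) = 18)
g(J) = -36 + 2*√6 (g(J) = 2*(√2*√3 - 1*18) = 2*(√6 - 18) = 2*(-18 + √6) = -36 + 2*√6)
H = -3684 (H = -1*3684 = -3684)
1/(g(-34) + H) = 1/((-36 + 2*√6) - 3684) = 1/(-3720 + 2*√6)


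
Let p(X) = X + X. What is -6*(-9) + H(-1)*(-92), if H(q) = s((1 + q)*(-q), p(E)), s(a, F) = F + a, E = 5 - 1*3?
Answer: -314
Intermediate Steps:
E = 2 (E = 5 - 3 = 2)
p(X) = 2*X
H(q) = 4 - q*(1 + q) (H(q) = 2*2 + (1 + q)*(-q) = 4 - q*(1 + q))
-6*(-9) + H(-1)*(-92) = -6*(-9) + (4 - 1*(-1)*(1 - 1))*(-92) = 54 + (4 - 1*(-1)*0)*(-92) = 54 + (4 + 0)*(-92) = 54 + 4*(-92) = 54 - 368 = -314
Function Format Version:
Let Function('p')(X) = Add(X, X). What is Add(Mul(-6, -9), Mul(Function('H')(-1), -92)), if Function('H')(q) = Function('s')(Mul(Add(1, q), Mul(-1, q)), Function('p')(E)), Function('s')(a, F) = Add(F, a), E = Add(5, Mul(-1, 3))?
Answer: -314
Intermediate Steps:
E = 2 (E = Add(5, -3) = 2)
Function('p')(X) = Mul(2, X)
Function('H')(q) = Add(4, Mul(-1, q, Add(1, q))) (Function('H')(q) = Add(Mul(2, 2), Mul(Add(1, q), Mul(-1, q))) = Add(4, Mul(-1, q, Add(1, q))))
Add(Mul(-6, -9), Mul(Function('H')(-1), -92)) = Add(Mul(-6, -9), Mul(Add(4, Mul(-1, -1, Add(1, -1))), -92)) = Add(54, Mul(Add(4, Mul(-1, -1, 0)), -92)) = Add(54, Mul(Add(4, 0), -92)) = Add(54, Mul(4, -92)) = Add(54, -368) = -314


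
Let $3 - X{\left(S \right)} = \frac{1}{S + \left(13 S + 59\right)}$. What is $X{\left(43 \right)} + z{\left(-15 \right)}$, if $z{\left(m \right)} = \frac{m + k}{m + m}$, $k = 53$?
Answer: $\frac{17171}{9915} \approx 1.7318$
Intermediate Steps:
$z{\left(m \right)} = \frac{53 + m}{2 m}$ ($z{\left(m \right)} = \frac{m + 53}{m + m} = \frac{53 + m}{2 m}$)
$X{\left(S \right)} = 3 - \frac{1}{59 + 14 S}$ ($X{\left(S \right)} = 3 - \frac{1}{S + \left(13 S + 59\right)} = 3 - \frac{1}{S + \left(59 + 13 S\right)} = 3 - \frac{1}{59 + 14 S}$)
$X{\left(43 \right)} + z{\left(-15 \right)} = \frac{2 \left(88 + 21 \cdot 43\right)}{59 + 14 \cdot 43} + \frac{53 - 15}{2 \left(-15\right)} = \frac{2 \left(88 + 903\right)}{59 + 602} + \frac{1}{2} \left(- \frac{1}{15}\right) 38 = 2 \cdot \frac{1}{661} \cdot 991 - \frac{19}{15} = \frac{1982}{661} - \frac{19}{15} = \frac{17171}{9915}$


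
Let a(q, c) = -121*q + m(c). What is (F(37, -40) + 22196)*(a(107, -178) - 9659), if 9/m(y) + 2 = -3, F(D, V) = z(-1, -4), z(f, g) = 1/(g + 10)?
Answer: -15054194903/30 ≈ -5.0181e+8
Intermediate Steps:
z(f, g) = 1/(10 + g)
F(D, V) = 1/6 (F(D, V) = 1/(10 - 4) = 1/6)
m(y) = -9/5 (m(y) = 9/(-2 - 3) = 9/(-5) = 9*(-1/5) = -9/5)
a(q, c) = -9/5 - 121*q (a(q, c) = -121*q - 9/5 = -9/5 - 121*q)
(F(37, -40) + 22196)*(a(107, -178) - 9659) = (1/6 + 22196)*((-9/5 - 121*107) - 9659) = 133177*((-9/5 - 12947) - 9659)/6 = 133177*(-64744/5 - 9659)/6 = (133177/6)*(-113039/5) = -15054194903/30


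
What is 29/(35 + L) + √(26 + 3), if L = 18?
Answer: 29/53 + √29 ≈ 5.9323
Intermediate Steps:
29/(35 + L) + √(26 + 3) = 29/(35 + 18) + √(26 + 3) = 29/53 + √29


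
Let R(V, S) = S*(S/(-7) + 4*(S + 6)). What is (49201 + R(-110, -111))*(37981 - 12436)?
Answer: 16819492170/7 ≈ 2.4028e+9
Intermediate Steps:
R(V, S) = S*(24 + 27*S/7) (R(V, S) = S*(S*(-⅐) + 4*(6 + S)) = S*(-S/7 + (24 + 4*S)) = S*(24 + 27*S/7))
(49201 + R(-110, -111))*(37981 - 12436) = (49201 + (3/7)*(-111)*(56 + 9*(-111)))*(37981 - 12436) = (49201 + (3/7)*(-111)*(56 - 999))*25545 = (49201 + (3/7)*(-111)*(-943))*25545 = (49201 + 314019/7)*25545 = (658426/7)*25545 = 16819492170/7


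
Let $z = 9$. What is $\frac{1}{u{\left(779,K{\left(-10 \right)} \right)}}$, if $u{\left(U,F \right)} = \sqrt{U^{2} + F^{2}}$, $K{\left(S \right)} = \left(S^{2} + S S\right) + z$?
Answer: $\frac{\sqrt{1802}}{34238} \approx 0.0012398$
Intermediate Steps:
$K{\left(S \right)} = 9 + 2 S^{2}$ ($K{\left(S \right)} = \left(S^{2} + S S\right) + 9 = \left(S^{2} + S^{2}\right) + 9 = 2 S^{2} + 9 = 9 + 2 S^{2}$)
$u{\left(U,F \right)} = \sqrt{F^{2} + U^{2}}$
$\frac{1}{u{\left(779,K{\left(-10 \right)} \right)}} = \frac{1}{\sqrt{\left(9 + 2 \left(-10\right)^{2}\right)^{2} + 779^{2}}} = \frac{1}{\sqrt{\left(9 + 2 \cdot 100\right)^{2} + 606841}} = \frac{1}{\sqrt{\left(9 + 200\right)^{2} + 606841}} = \frac{1}{\sqrt{209^{2} + 606841}} = \frac{1}{\sqrt{43681 + 606841}} = \frac{1}{\sqrt{650522}} = \frac{1}{19 \sqrt{1802}} = \frac{\sqrt{1802}}{34238}$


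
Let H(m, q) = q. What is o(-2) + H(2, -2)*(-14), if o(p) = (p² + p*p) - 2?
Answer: 34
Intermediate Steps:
o(p) = -2 + 2*p² (o(p) = (p² + p²) - 2 = 2*p² - 2 = -2 + 2*p²)
o(-2) + H(2, -2)*(-14) = (-2 + 2*(-2)²) - 2*(-14) = (-2 + 2*4) + 28 = (-2 + 8) + 28 = 6 + 28 = 34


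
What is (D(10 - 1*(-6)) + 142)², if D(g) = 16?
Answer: 24964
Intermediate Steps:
(D(10 - 1*(-6)) + 142)² = (16 + 142)² = 158² = 24964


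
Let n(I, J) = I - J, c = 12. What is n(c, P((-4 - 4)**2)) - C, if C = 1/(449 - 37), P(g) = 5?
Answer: 2883/412 ≈ 6.9976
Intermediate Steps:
C = 1/412 ≈ 0.0024272
n(c, P((-4 - 4)**2)) - C = (12 - 1*5) - 1*1/412 = (12 - 5) - 1/412 = 7 - 1/412 = 2883/412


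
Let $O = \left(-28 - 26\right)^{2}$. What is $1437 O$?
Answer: $4190292$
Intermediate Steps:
$O = 2916$ ($O = \left(-54\right)^{2} = 2916$)
$1437 O = 1437 \cdot 2916 = 4190292$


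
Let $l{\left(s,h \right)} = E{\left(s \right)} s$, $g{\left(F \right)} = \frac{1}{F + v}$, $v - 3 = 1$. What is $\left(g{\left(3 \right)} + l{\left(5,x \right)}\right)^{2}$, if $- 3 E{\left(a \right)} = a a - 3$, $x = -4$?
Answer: $\frac{588289}{441} \approx 1334.0$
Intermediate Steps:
$v = 4$ ($v = 3 + 1 = 4$)
$g{\left(F \right)} = \frac{1}{4 + F}$ ($g{\left(F \right)} = \frac{1}{F + 4} = \frac{1}{4 + F}$)
$E{\left(a \right)} = 1 - \frac{a^{2}}{3}$ ($E{\left(a \right)} = - \frac{a a - 3}{3} = - \frac{a^{2} - 3}{3} = - \frac{-3 + a^{2}}{3} = 1 - \frac{a^{2}}{3}$)
$l{\left(s,h \right)} = s \left(1 - \frac{s^{2}}{3}\right)$ ($l{\left(s,h \right)} = \left(1 - \frac{s^{2}}{3}\right) s = s \left(1 - \frac{s^{2}}{3}\right)$)
$\left(g{\left(3 \right)} + l{\left(5,x \right)}\right)^{2} = \left(\frac{1}{4 + 3} + \left(5 - \frac{5^{3}}{3}\right)\right)^{2} = \left(\frac{1}{7} + \left(5 - \frac{125}{3}\right)\right)^{2} = \left(\frac{1}{7} - \frac{110}{3}\right)^{2} = \left(- \frac{767}{21}\right)^{2} = \frac{588289}{441}$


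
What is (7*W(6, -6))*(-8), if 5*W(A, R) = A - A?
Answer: 0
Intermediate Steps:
W(A, R) = 0 (W(A, R) = (A - A)/5 = (⅕)*0 = 0)
(7*W(6, -6))*(-8) = (7*0)*(-8) = 0*(-8) = 0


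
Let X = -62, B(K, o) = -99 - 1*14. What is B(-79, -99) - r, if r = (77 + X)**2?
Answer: -338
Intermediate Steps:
B(K, o) = -113 (B(K, o) = -99 - 14 = -113)
r = 225 (r = (77 - 62)**2 = 15**2 = 225)
B(-79, -99) - r = -113 - 1*225 = -113 - 225 = -338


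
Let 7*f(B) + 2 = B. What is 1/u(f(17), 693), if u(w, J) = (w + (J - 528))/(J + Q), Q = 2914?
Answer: 25249/1170 ≈ 21.580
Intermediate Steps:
f(B) = -2/7 + B/7
u(w, J) = (-528 + J + w)/(2914 + J) (u(w, J) = (w + (J - 528))/(J + 2914) = (w + (-528 + J))/(2914 + J) = (-528 + J + w)/(2914 + J))
1/u(f(17), 693) = 1/((-528 + 693 + (-2/7 + (1/7)*17))/(2914 + 693)) = 1/((-528 + 693 + (-2/7 + 17/7))/3607) = 1/((-528 + 693 + 15/7)/3607) = 1/((1/3607)*(1170/7)) = 1/(1170/25249) = 25249/1170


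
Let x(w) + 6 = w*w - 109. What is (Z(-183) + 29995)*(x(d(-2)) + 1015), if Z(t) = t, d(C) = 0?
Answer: 26830800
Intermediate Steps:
x(w) = -115 + w² (x(w) = -6 + (w*w - 109) = -6 + (w² - 109) = -6 + (-109 + w²) = -115 + w²)
(Z(-183) + 29995)*(x(d(-2)) + 1015) = (-183 + 29995)*((-115 + 0²) + 1015) = 29812*((-115 + 0) + 1015) = 29812*(-115 + 1015) = 29812*900 = 26830800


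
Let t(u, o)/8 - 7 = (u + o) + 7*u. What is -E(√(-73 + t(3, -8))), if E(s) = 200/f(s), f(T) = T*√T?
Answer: -200*111^(¼)/111 ≈ -5.8484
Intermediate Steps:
f(T) = T^(3/2)
t(u, o) = 56 + 8*o + 64*u (t(u, o) = 56 + 8*((u + o) + 7*u) = 56 + 8*((o + u) + 7*u) = 56 + 8*(o + 8*u) = 56 + (8*o + 64*u) = 56 + 8*o + 64*u)
E(s) = 200/s^(3/2) (E(s) = 200/(s^(3/2)) = 200/s^(3/2))
-E(√(-73 + t(3, -8))) = -200/(√(-73 + (56 + 8*(-8) + 64*3)))^(3/2) = -200/(√(-73 + (56 - 64 + 192)))^(3/2) = -200/(√(-73 + 184))^(3/2) = -200/(√111)^(3/2) = -200*111^(¼)/111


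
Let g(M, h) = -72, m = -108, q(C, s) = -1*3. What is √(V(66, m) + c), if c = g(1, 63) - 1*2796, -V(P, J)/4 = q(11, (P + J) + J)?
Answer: 2*I*√714 ≈ 53.442*I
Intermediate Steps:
q(C, s) = -3
V(P, J) = 12 (V(P, J) = -4*(-3) = 12)
c = -2868 (c = -72 - 1*2796 = -72 - 2796 = -2868)
√(V(66, m) + c) = √(12 - 2868) = √(-2856) = 2*I*√714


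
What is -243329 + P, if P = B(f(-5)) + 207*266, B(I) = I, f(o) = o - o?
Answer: -188267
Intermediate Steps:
f(o) = 0
P = 55062 (P = 0 + 207*266 = 0 + 55062 = 55062)
-243329 + P = -243329 + 55062 = -188267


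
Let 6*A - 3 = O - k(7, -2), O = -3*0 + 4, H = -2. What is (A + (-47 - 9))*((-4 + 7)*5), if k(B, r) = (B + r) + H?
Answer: -830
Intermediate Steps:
k(B, r) = -2 + B + r (k(B, r) = (B + r) - 2 = -2 + B + r)
O = 4 (O = 0 + 4 = 4)
A = 2/3 (A = 1/2 + (4 - (-2 + 7 - 2))/6 = 1/2 + (4 - 1*3)/6 = 1/2 + (4 - 3)/6 = 1/2 + (1/6)*1 = 1/2 + 1/6 = 2/3 ≈ 0.66667)
(A + (-47 - 9))*((-4 + 7)*5) = (2/3 + (-47 - 9))*((-4 + 7)*5) = (2/3 - 56)*(3*5) = -166/3*15 = -830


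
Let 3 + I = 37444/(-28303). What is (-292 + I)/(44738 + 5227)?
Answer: -762439/128559945 ≈ -0.0059306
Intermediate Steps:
I = -11123/2573 (I = -3 + 37444/(-28303) = -3 + 37444*(-1/28303) = -3 - 3404/2573 = -11123/2573 ≈ -4.3230)
(-292 + I)/(44738 + 5227) = (-292 - 11123/2573)/(44738 + 5227) = -762439/2573/49965 = -762439/2573*1/49965 = -762439/128559945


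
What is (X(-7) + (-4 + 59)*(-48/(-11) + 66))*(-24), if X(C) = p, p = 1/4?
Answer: -92886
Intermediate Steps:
p = ¼ ≈ 0.25000
X(C) = ¼
(X(-7) + (-4 + 59)*(-48/(-11) + 66))*(-24) = (¼ + (-4 + 59)*(-48/(-11) + 66))*(-24) = (¼ + 55*(-48*(-1/11) + 66))*(-24) = (¼ + 55*(48/11 + 66))*(-24) = (¼ + 55*(774/11))*(-24) = (¼ + 3870)*(-24) = (15481/4)*(-24) = -92886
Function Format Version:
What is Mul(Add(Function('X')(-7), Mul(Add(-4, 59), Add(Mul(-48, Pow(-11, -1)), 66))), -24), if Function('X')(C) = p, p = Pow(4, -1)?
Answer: -92886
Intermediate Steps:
p = Rational(1, 4) ≈ 0.25000
Function('X')(C) = Rational(1, 4)
Mul(Add(Function('X')(-7), Mul(Add(-4, 59), Add(Mul(-48, Pow(-11, -1)), 66))), -24) = Mul(Add(Rational(1, 4), Mul(Add(-4, 59), Add(Mul(-48, Pow(-11, -1)), 66))), -24) = Mul(Add(Rational(1, 4), Mul(55, Add(Mul(-48, Rational(-1, 11)), 66))), -24) = Mul(Add(Rational(1, 4), Mul(55, Add(Rational(48, 11), 66))), -24) = Mul(Add(Rational(1, 4), Mul(55, Rational(774, 11))), -24) = Mul(Add(Rational(1, 4), 3870), -24) = Mul(Rational(15481, 4), -24) = -92886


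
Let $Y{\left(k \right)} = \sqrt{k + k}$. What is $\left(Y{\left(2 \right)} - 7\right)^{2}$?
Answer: $25$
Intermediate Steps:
$Y{\left(k \right)} = \sqrt{2} \sqrt{k}$ ($Y{\left(k \right)} = \sqrt{2 k} = \sqrt{2} \sqrt{k}$)
$\left(Y{\left(2 \right)} - 7\right)^{2} = \left(\sqrt{2} \sqrt{2} - 7\right)^{2} = \left(2 - 7\right)^{2} = \left(-5\right)^{2} = 25$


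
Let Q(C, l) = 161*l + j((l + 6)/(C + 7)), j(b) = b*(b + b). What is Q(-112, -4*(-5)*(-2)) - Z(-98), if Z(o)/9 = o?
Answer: -61274638/11025 ≈ -5557.8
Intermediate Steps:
Z(o) = 9*o
j(b) = 2*b**2 (j(b) = b*(2*b) = 2*b**2)
Q(C, l) = 161*l + 2*(6 + l)**2/(7 + C)**2 (Q(C, l) = 161*l + 2*((l + 6)/(C + 7))**2 = 161*l + 2*((6 + l)/(7 + C))**2 = 161*l + 2*((6 + l)**2/(7 + C)**2) = 161*l + 2*(6 + l)**2/(7 + C)**2)
Q(-112, -4*(-5)*(-2)) - Z(-98) = (161*(-4*(-5)*(-2)) + 2*(6 - 4*(-5)*(-2))**2/(7 - 112)**2) - 9*(-98) = (161*(20*(-2)) + 2*(6 + 20*(-2))**2/(-105)**2) - 1*(-882) = (161*(-40) + 2*(6 - 40)**2*(1/11025)) + 882 = (-6440 + 2*(-34)**2*(1/11025)) + 882 = (-6440 + 2*1156*(1/11025)) + 882 = (-6440 + 2312/11025) + 882 = -70998688/11025 + 882 = -61274638/11025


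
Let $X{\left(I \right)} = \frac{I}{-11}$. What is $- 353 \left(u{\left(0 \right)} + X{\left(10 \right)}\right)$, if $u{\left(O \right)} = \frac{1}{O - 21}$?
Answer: $\frac{78013}{231} \approx 337.72$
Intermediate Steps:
$X{\left(I \right)} = - \frac{I}{11}$ ($X{\left(I \right)} = I \left(- \frac{1}{11}\right) = - \frac{I}{11}$)
$u{\left(O \right)} = \frac{1}{-21 + O}$
$- 353 \left(u{\left(0 \right)} + X{\left(10 \right)}\right) = - 353 \left(\frac{1}{-21 + 0} - \frac{10}{11}\right) = - 353 \left(\frac{1}{-21} - \frac{10}{11}\right) = - 353 \left(- \frac{1}{21} - \frac{10}{11}\right) = \left(-353\right) \left(- \frac{221}{231}\right) = \frac{78013}{231}$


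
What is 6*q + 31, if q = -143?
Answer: -827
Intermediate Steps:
6*q + 31 = 6*(-143) + 31 = -858 + 31 = -827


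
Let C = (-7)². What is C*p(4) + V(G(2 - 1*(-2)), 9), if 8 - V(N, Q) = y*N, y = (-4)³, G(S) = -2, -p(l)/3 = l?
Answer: -708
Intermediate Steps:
p(l) = -3*l
y = -64
C = 49
V(N, Q) = 8 + 64*N (V(N, Q) = 8 - (-64)*N = 8 + 64*N)
C*p(4) + V(G(2 - 1*(-2)), 9) = 49*(-3*4) + (8 + 64*(-2)) = 49*(-12) + (8 - 128) = -588 - 120 = -708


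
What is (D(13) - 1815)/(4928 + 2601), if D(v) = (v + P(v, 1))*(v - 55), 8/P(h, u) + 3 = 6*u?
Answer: -2473/7529 ≈ -0.32846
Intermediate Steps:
P(h, u) = 8/(-3 + 6*u)
D(v) = (-55 + v)*(8/3 + v) (D(v) = (v + 8/(3*(-1 + 2*1)))*(v - 55) = (v + 8/(3*(-1 + 2)))*(-55 + v) = (v + (8/3)/1)*(-55 + v) = (v + (8/3)*1)*(-55 + v) = (v + 8/3)*(-55 + v) = (8/3 + v)*(-55 + v) = (-55 + v)*(8/3 + v))
(D(13) - 1815)/(4928 + 2601) = ((-440/3 + 13**2 - 157/3*13) - 1815)/(4928 + 2601) = ((-440/3 + 169 - 2041/3) - 1815)/7529 = (-658 - 1815)*(1/7529) = -2473*1/7529 = -2473/7529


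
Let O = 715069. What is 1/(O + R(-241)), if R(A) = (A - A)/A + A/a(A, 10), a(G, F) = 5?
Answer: 5/3575104 ≈ 1.3986e-6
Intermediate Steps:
R(A) = A/5 (R(A) = (A - A)/A + A/5 = 0/A + A*(⅕) = 0 + A/5 = A/5)
1/(O + R(-241)) = 1/(715069 + (⅕)*(-241)) = 1/(715069 - 241/5) = 1/(3575104/5) = 5/3575104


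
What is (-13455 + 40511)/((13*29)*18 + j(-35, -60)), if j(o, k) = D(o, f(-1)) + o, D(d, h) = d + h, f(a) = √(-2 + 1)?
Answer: 181708096/45104657 - 27056*I/45104657 ≈ 4.0286 - 0.00059985*I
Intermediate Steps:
f(a) = I (f(a) = √(-1) = I)
j(o, k) = I + 2*o (j(o, k) = (o + I) + o = (I + o) + o = I + 2*o)
(-13455 + 40511)/((13*29)*18 + j(-35, -60)) = (-13455 + 40511)/((13*29)*18 + (I + 2*(-35))) = 27056/(377*18 + (I - 70)) = 27056/(6786 + (-70 + I)) = 27056/(6716 + I) = 27056*((6716 - I)/45104657) = 27056*(6716 - I)/45104657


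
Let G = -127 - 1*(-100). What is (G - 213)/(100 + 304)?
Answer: -60/101 ≈ -0.59406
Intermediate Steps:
G = -27 (G = -127 + 100 = -27)
(G - 213)/(100 + 304) = (-27 - 213)/(100 + 304) = -240/404 = -240*1/404 = -60/101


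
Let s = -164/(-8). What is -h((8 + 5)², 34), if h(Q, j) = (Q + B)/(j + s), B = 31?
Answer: -400/109 ≈ -3.6697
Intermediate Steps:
s = 41/2 (s = -164*(-⅛) = 41/2 ≈ 20.500)
h(Q, j) = (31 + Q)/(41/2 + j) (h(Q, j) = (Q + 31)/(j + 41/2) = (31 + Q)/(41/2 + j))
-h((8 + 5)², 34) = -2*(31 + (8 + 5)²)/(41 + 2*34) = -2*(31 + 13²)/(41 + 68) = -2*(31 + 169)/109 = -2*200/109 = -1*400/109 = -400/109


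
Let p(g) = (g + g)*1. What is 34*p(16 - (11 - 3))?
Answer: 544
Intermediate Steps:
p(g) = 2*g (p(g) = (2*g)*1 = 2*g)
34*p(16 - (11 - 3)) = 34*(2*(16 - (11 - 3))) = 34*(2*(16 - 1*8)) = 34*(2*(16 - 8)) = 34*(2*8) = 34*16 = 544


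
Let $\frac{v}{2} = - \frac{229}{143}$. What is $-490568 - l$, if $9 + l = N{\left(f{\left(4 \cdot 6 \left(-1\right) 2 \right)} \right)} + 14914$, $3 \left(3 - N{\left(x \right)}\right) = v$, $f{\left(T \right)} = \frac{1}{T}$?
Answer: $- \frac{216849662}{429} \approx -5.0548 \cdot 10^{5}$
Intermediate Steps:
$v = - \frac{458}{143}$ ($v = 2 \left(- \frac{229}{143}\right) = - \frac{458}{143} \approx -3.2028$)
$N{\left(x \right)} = \frac{1745}{429}$ ($N{\left(x \right)} = 3 - - \frac{458}{429} = 3 + \frac{458}{429} = \frac{1745}{429}$)
$l = \frac{6395990}{429}$ ($l = -9 + \left(\frac{1745}{429} + 14914\right) = -9 + \frac{6399851}{429} = \frac{6395990}{429} \approx 14909.0$)
$-490568 - l = -490568 - \frac{6395990}{429} = - \frac{216849662}{429}$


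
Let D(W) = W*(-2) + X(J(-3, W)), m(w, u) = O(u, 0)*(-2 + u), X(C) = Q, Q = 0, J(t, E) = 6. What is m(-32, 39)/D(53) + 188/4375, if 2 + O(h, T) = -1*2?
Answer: 333714/231875 ≈ 1.4392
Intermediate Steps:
X(C) = 0
O(h, T) = -4 (O(h, T) = -2 - 1*2 = -2 - 2 = -4)
m(w, u) = 8 - 4*u (m(w, u) = -4*(-2 + u) = 8 - 4*u)
D(W) = -2*W (D(W) = W*(-2) + 0 = -2*W + 0 = -2*W)
m(-32, 39)/D(53) + 188/4375 = (8 - 4*39)/((-2*53)) + 188/4375 = (8 - 156)/(-106) + 188*(1/4375) = -148*(-1/106) + 188/4375 = 74/53 + 188/4375 = 333714/231875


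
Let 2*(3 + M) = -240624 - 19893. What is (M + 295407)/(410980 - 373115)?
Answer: 330291/75730 ≈ 4.3614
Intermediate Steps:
M = -260523/2 (M = -3 + (-240624 - 19893)/2 = -3 + (½)*(-260517) = -3 - 260517/2 = -260523/2 ≈ -1.3026e+5)
(M + 295407)/(410980 - 373115) = (-260523/2 + 295407)/(410980 - 373115) = (330291/2)/37865 = (330291/2)*(1/37865) = 330291/75730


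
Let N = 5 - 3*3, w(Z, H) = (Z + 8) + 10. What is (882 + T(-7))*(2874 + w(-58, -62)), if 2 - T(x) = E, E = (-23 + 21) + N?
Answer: 2522260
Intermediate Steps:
w(Z, H) = 18 + Z (w(Z, H) = (8 + Z) + 10 = 18 + Z)
N = -4 (N = 5 - 9 = -4)
E = -6 (E = (-23 + 21) - 4 = -2 - 4 = -6)
T(x) = 8 (T(x) = 2 - 1*(-6) = 2 + 6 = 8)
(882 + T(-7))*(2874 + w(-58, -62)) = (882 + 8)*(2874 + (18 - 58)) = 890*(2874 - 40) = 890*2834 = 2522260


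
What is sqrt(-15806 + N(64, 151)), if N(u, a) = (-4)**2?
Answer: I*sqrt(15790) ≈ 125.66*I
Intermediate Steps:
N(u, a) = 16
sqrt(-15806 + N(64, 151)) = sqrt(-15806 + 16) = sqrt(-15790) = I*sqrt(15790)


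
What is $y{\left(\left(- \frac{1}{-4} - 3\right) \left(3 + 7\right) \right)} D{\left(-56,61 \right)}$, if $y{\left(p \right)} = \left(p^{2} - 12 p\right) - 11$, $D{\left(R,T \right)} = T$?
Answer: $\frac{262361}{4} \approx 65590.0$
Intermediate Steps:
$y{\left(p \right)} = -11 + p^{2} - 12 p$
$y{\left(\left(- \frac{1}{-4} - 3\right) \left(3 + 7\right) \right)} D{\left(-56,61 \right)} = \left(-11 + \left(\left(- \frac{1}{-4} - 3\right) \left(3 + 7\right)\right)^{2} - 12 \left(- \frac{1}{-4} - 3\right) \left(3 + 7\right)\right) 61 = \left(-11 + \left(\left(\left(-1\right) \left(- \frac{1}{4}\right) - 3\right) 10\right)^{2} - 12 \left(\left(-1\right) \left(- \frac{1}{4}\right) - 3\right) 10\right) 61 = \left(-11 + \left(\left(\frac{1}{4} - 3\right) 10\right)^{2} - 12 \left(\frac{1}{4} - 3\right) 10\right) 61 = \left(-11 + \left(\left(- \frac{11}{4}\right) 10\right)^{2} - 12 \left(\left(- \frac{11}{4}\right) 10\right)\right) 61 = \left(-11 + \left(- \frac{55}{2}\right)^{2} - -330\right) 61 = \left(-11 + \frac{3025}{4} + 330\right) 61 = \frac{4301}{4} \cdot 61 = \frac{262361}{4}$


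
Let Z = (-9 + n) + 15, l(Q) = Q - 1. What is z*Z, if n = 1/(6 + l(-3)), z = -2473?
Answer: -32149/2 ≈ -16075.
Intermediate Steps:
l(Q) = -1 + Q
n = ½ (n = 1/(6 + (-1 - 3)) = 1/(6 - 4) = 1/2 = ½ ≈ 0.50000)
Z = 13/2 (Z = (-9 + ½) + 15 = -17/2 + 15 = 13/2 ≈ 6.5000)
z*Z = -2473*13/2 = -32149/2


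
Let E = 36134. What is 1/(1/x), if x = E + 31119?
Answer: 67253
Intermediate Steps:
x = 67253 (x = 36134 + 31119 = 67253)
1/(1/x) = 1/(1/67253) = 67253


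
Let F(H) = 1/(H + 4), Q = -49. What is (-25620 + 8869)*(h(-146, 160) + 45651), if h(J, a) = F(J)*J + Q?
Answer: -54236639065/71 ≈ -7.6390e+8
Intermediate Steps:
F(H) = 1/(4 + H)
h(J, a) = -49 + J/(4 + J) (h(J, a) = J/(4 + J) - 49 = -49 + J/(4 + J))
(-25620 + 8869)*(h(-146, 160) + 45651) = (-25620 + 8869)*(4*(-49 - 12*(-146))/(4 - 146) + 45651) = -16751*(4*(-49 + 1752)/(-142) + 45651) = -16751*(4*(-1/142)*1703 + 45651) = -16751*(-3406/71 + 45651) = -16751*3237815/71 = -54236639065/71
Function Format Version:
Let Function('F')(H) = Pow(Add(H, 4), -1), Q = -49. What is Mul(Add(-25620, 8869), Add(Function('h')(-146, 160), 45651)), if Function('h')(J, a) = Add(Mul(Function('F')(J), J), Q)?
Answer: Rational(-54236639065, 71) ≈ -7.6390e+8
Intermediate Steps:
Function('F')(H) = Pow(Add(4, H), -1)
Function('h')(J, a) = Add(-49, Mul(J, Pow(Add(4, J), -1))) (Function('h')(J, a) = Add(Mul(Pow(Add(4, J), -1), J), -49) = Add(Mul(J, Pow(Add(4, J), -1)), -49) = Add(-49, Mul(J, Pow(Add(4, J), -1))))
Mul(Add(-25620, 8869), Add(Function('h')(-146, 160), 45651)) = Mul(Add(-25620, 8869), Add(Mul(4, Pow(Add(4, -146), -1), Add(-49, Mul(-12, -146))), 45651)) = Mul(-16751, Add(Mul(4, Pow(-142, -1), Add(-49, 1752)), 45651)) = Mul(-16751, Add(Mul(4, Rational(-1, 142), 1703), 45651)) = Mul(-16751, Add(Rational(-3406, 71), 45651)) = Mul(-16751, Rational(3237815, 71)) = Rational(-54236639065, 71)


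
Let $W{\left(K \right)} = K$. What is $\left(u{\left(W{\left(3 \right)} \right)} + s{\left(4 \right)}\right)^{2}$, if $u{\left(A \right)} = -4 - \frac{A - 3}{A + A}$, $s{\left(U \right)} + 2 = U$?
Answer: $4$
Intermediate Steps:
$s{\left(U \right)} = -2 + U$
$u{\left(A \right)} = -4 - \frac{-3 + A}{2 A}$
$\left(u{\left(W{\left(3 \right)} \right)} + s{\left(4 \right)}\right)^{2} = \left(\frac{3 \left(1 - 9\right)}{2 \cdot 3} + \left(-2 + 4\right)\right)^{2} = \left(\frac{3}{2} \cdot \frac{1}{3} \left(1 - 9\right) + 2\right)^{2} = \left(\frac{3}{2} \cdot \frac{1}{3} \left(-8\right) + 2\right)^{2} = \left(-4 + 2\right)^{2} = \left(-2\right)^{2} = 4$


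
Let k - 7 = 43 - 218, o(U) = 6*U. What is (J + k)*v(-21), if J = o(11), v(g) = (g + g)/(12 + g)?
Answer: -476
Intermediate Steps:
v(g) = 2*g/(12 + g) (v(g) = (2*g)/(12 + g) = 2*g/(12 + g))
J = 66 (J = 6*11 = 66)
k = -168 (k = 7 + (43 - 218) = 7 - 175 = -168)
(J + k)*v(-21) = (66 - 168)*(2*(-21)/(12 - 21)) = -204*(-21)/(-9) = -204*(-21)*(-1)/9 = -102*14/3 = -476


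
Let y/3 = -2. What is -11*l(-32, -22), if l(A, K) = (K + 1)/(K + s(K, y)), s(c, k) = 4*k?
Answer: -231/46 ≈ -5.0217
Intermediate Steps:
y = -6 (y = 3*(-2) = -6)
l(A, K) = (1 + K)/(-24 + K) (l(A, K) = (K + 1)/(K + 4*(-6)) = (1 + K)/(K - 24) = (1 + K)/(-24 + K))
-11*l(-32, -22) = -11*(1 - 22)/(-24 - 22) = -11*(-21)/(-46) = -(-11)*(-21)/46 = -11*21/46 = -231/46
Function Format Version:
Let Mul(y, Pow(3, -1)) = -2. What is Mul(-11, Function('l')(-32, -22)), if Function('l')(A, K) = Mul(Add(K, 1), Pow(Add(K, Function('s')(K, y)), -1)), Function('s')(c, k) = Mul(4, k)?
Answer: Rational(-231, 46) ≈ -5.0217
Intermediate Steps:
y = -6 (y = Mul(3, -2) = -6)
Function('l')(A, K) = Mul(Pow(Add(-24, K), -1), Add(1, K)) (Function('l')(A, K) = Mul(Add(K, 1), Pow(Add(K, Mul(4, -6)), -1)) = Mul(Add(1, K), Pow(Add(K, -24), -1)) = Mul(Add(1, K), Pow(Add(-24, K), -1)) = Mul(Pow(Add(-24, K), -1), Add(1, K)))
Mul(-11, Function('l')(-32, -22)) = Mul(-11, Mul(Pow(Add(-24, -22), -1), Add(1, -22))) = Mul(-11, Mul(Pow(-46, -1), -21)) = Mul(-11, Mul(Rational(-1, 46), -21)) = Mul(-11, Rational(21, 46)) = Rational(-231, 46)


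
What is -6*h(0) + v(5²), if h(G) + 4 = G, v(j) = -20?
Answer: 4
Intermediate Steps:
h(G) = -4 + G
-6*h(0) + v(5²) = -6*(-4 + 0) - 20 = -6*(-4) - 20 = 24 - 20 = 4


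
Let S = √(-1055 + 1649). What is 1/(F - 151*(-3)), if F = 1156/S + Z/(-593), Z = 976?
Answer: 47139314013/21041563528441 - 609759366*√66/21041563528441 ≈ 0.0020049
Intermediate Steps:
S = 3*√66 (S = √594 = 3*√66 ≈ 24.372)
F = -976/593 + 578*√66/99 (F = 1156/((3*√66)) + 976/(-593) = 1156*(√66/198) + 976*(-1/593) = 578*√66/99 - 976/593 = -976/593 + 578*√66/99 ≈ 45.785)
1/(F - 151*(-3)) = 1/((-976/593 + 578*√66/99) - 151*(-3)) = 1/((-976/593 + 578*√66/99) + 453) = 1/(267653/593 + 578*√66/99)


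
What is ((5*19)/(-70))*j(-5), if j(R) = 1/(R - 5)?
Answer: 19/140 ≈ 0.13571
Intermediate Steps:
j(R) = 1/(-5 + R)
((5*19)/(-70))*j(-5) = ((5*19)/(-70))/(-5 - 5) = (95*(-1/70))/(-10) = -19/14*(-⅒) = 19/140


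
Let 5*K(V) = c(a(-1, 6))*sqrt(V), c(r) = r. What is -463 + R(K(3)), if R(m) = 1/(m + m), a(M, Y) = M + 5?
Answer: -463 + 5*sqrt(3)/24 ≈ -462.64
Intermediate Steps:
a(M, Y) = 5 + M
K(V) = 4*sqrt(V)/5 (K(V) = ((5 - 1)*sqrt(V))/5 = (4*sqrt(V))/5 = 4*sqrt(V)/5)
R(m) = 1/(2*m)
-463 + R(K(3)) = -463 + 1/(2*((4*sqrt(3)/5))) = -463 + (5*sqrt(3)/12)/2 = -463 + 5*sqrt(3)/24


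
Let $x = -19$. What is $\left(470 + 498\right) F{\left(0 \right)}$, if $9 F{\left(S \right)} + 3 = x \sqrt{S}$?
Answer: $- \frac{968}{3} \approx -322.67$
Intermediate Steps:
$F{\left(S \right)} = - \frac{1}{3} - \frac{19 \sqrt{S}}{9}$ ($F{\left(S \right)} = - \frac{1}{3} + \frac{\left(-19\right) \sqrt{S}}{9} = - \frac{1}{3} - \frac{19 \sqrt{S}}{9}$)
$\left(470 + 498\right) F{\left(0 \right)} = \left(470 + 498\right) \left(- \frac{1}{3} - \frac{19 \sqrt{0}}{9}\right) = 968 \left(- \frac{1}{3} - 0\right) = 968 \left(- \frac{1}{3} + 0\right) = 968 \left(- \frac{1}{3}\right) = - \frac{968}{3}$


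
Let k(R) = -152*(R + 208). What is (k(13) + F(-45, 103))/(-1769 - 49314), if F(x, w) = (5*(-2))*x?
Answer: 33142/51083 ≈ 0.64879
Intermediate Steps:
F(x, w) = -10*x
k(R) = -31616 - 152*R (k(R) = -152*(208 + R) = -31616 - 152*R)
(k(13) + F(-45, 103))/(-1769 - 49314) = ((-31616 - 152*13) - 10*(-45))/(-1769 - 49314) = ((-31616 - 1976) + 450)/(-51083) = (-33592 + 450)*(-1/51083) = -33142*(-1/51083) = 33142/51083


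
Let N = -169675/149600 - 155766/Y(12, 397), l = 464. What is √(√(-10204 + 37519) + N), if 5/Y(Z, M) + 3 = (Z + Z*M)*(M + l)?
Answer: √(-59236261461561890 + 1387200*√3035)/680 ≈ 3.5792e+5*I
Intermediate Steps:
Y(Z, M) = 5/(-3 + (464 + M)*(Z + M*Z)) (Y(Z, M) = 5/(-3 + (Z + Z*M)*(M + 464)) = 5/(-3 + (Z + M*Z)*(464 + M)) = 5/(-3 + (464 + M)*(Z + M*Z)))
N = -348448596832717/2720 (N = -169675/149600 - 155766/(5/(-3 + 464*12 + 12*397² + 465*397*12)) = -169675*1/149600 - 155766/(5/(-3 + 5568 + 12*157609 + 2215260)) = -617/544 - 155766/(5/(-3 + 5568 + 1891308 + 2215260)) = -617/544 - 155766/(5/4112133) = -617/544 - 155766/(5*(1/4112133)) = -617/544 - 155766/5/4112133 = -617/544 - 155766*4112133/5 = -617/544 - 640530508878/5 = -348448596832717/2720 ≈ -1.2811e+11)
√(√(-10204 + 37519) + N) = √(√(-10204 + 37519) - 348448596832717/2720) = √(√27315 - 348448596832717/2720) = √(3*√3035 - 348448596832717/2720) = √(-348448596832717/2720 + 3*√3035)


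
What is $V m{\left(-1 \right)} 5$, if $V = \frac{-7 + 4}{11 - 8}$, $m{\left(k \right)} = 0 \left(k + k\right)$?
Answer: $0$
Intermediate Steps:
$m{\left(k \right)} = 0$ ($m{\left(k \right)} = 0 \cdot 2 k = 0$)
$V = -1$ ($V = - \frac{3}{3} = \left(-3\right) \frac{1}{3} = -1$)
$V m{\left(-1 \right)} 5 = \left(-1\right) 0 \cdot 5 = 0 \cdot 5 = 0$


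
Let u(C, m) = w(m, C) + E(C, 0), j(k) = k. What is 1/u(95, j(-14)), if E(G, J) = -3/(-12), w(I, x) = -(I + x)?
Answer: -4/323 ≈ -0.012384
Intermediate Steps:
w(I, x) = -I - x
E(G, J) = 1/4 (E(G, J) = -3*(-1/12) = 1/4)
u(C, m) = 1/4 - C - m (u(C, m) = (-m - C) + 1/4 = (-C - m) + 1/4 = 1/4 - C - m)
1/u(95, j(-14)) = 1/(1/4 - 1*95 - 1*(-14)) = 1/(1/4 - 95 + 14) = 1/(-323/4) = -4/323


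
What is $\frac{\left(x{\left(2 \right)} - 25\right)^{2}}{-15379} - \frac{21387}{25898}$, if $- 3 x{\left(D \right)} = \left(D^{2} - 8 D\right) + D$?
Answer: $- \frac{18163403}{21210462} \approx -0.85634$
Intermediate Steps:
$x{\left(D \right)} = - \frac{D^{2}}{3} + \frac{7 D}{3}$ ($x{\left(D \right)} = - \frac{\left(D^{2} - 8 D\right) + D}{3} = - \frac{D^{2} - 7 D}{3} = - \frac{D^{2}}{3} + \frac{7 D}{3}$)
$\frac{\left(x{\left(2 \right)} - 25\right)^{2}}{-15379} - \frac{21387}{25898} = \frac{\left(\frac{1}{3} \cdot 2 \left(7 - 2\right) - 25\right)^{2}}{-15379} - \frac{21387}{25898} = \left(\frac{1}{3} \cdot 2 \left(7 - 2\right) - 25\right)^{2} \left(- \frac{1}{15379}\right) - \frac{21387}{25898} = \left(\frac{1}{3} \cdot 2 \cdot 5 - 25\right)^{2} \left(- \frac{1}{15379}\right) - \frac{21387}{25898} = \left(\frac{10}{3} - 25\right)^{2} \left(- \frac{1}{15379}\right) - \frac{21387}{25898} = \left(- \frac{65}{3}\right)^{2} \left(- \frac{1}{15379}\right) - \frac{21387}{25898} = \frac{4225}{9} \left(- \frac{1}{15379}\right) - \frac{21387}{25898} = - \frac{25}{819} - \frac{21387}{25898} = - \frac{18163403}{21210462}$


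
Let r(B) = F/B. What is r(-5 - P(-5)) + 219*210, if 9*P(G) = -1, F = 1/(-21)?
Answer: 14164923/308 ≈ 45990.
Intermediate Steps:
F = -1/21 ≈ -0.047619
P(G) = -⅑ (P(G) = (⅑)*(-1) = -⅑)
r(B) = -1/(21*B)
r(-5 - P(-5)) + 219*210 = -1/(21*(-5 - 1*(-⅑))) + 219*210 = -1/(21*(-5 + ⅑)) + 45990 = -1/(21*(-44/9)) + 45990 = -1/21*(-9/44) + 45990 = 3/308 + 45990 = 14164923/308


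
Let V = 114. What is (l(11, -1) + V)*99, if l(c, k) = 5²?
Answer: 13761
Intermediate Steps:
l(c, k) = 25
(l(11, -1) + V)*99 = (25 + 114)*99 = 139*99 = 13761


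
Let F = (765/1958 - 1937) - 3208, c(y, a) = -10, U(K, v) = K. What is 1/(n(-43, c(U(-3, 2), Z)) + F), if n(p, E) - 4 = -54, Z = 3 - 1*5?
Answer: -1958/10171045 ≈ -0.00019251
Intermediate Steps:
Z = -2 (Z = 3 - 5 = -2)
n(p, E) = -50 (n(p, E) = 4 - 54 = -50)
F = -10073145/1958 (F = (765*(1/1958) - 1937) - 3208 = (765/1958 - 1937) - 3208 = -3791881/1958 - 3208 = -10073145/1958 ≈ -5144.6)
1/(n(-43, c(U(-3, 2), Z)) + F) = 1/(-50 - 10073145/1958) = 1/(-10171045/1958) = -1958/10171045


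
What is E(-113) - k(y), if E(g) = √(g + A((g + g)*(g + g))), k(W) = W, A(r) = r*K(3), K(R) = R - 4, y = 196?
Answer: -196 + I*√51189 ≈ -196.0 + 226.25*I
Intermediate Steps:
K(R) = -4 + R
A(r) = -r (A(r) = r*(-4 + 3) = r*(-1) = -r)
E(g) = √(g - 4*g²) (E(g) = √(g - (g + g)*(g + g)) = √(g - 2*g*2*g) = √(g - 4*g²))
E(-113) - k(y) = √(-113*(1 - 4*(-113))) - 1*196 = √(-113*(1 + 452)) - 196 = √(-113*453) - 196 = √(-51189) - 196 = I*√51189 - 196 = -196 + I*√51189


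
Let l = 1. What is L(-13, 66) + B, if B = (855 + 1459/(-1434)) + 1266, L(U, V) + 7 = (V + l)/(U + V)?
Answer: 160686979/76002 ≈ 2114.2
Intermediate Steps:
L(U, V) = -7 + (1 + V)/(U + V) (L(U, V) = -7 + (V + 1)/(U + V) = -7 + (1 + V)/(U + V))
B = 3040055/1434 (B = (855 + 1459*(-1/1434)) + 1266 = (855 - 1459/1434) + 1266 = 1224611/1434 + 1266 = 3040055/1434 ≈ 2120.0)
L(-13, 66) + B = (1 - 7*(-13) - 6*66)/(-13 + 66) + 3040055/1434 = (1 + 91 - 396)/53 + 3040055/1434 = (1/53)*(-304) + 3040055/1434 = -304/53 + 3040055/1434 = 160686979/76002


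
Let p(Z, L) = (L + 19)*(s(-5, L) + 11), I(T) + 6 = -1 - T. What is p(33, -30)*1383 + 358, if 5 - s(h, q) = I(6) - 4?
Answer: -501671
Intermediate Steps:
I(T) = -7 - T (I(T) = -6 + (-1 - T) = -7 - T)
s(h, q) = 22 (s(h, q) = 5 - ((-7 - 1*6) - 4) = 5 - ((-7 - 6) - 4) = 5 - (-13 - 4) = 5 - 1*(-17) = 5 + 17 = 22)
p(Z, L) = 627 + 33*L (p(Z, L) = (L + 19)*(22 + 11) = (19 + L)*33 = 627 + 33*L)
p(33, -30)*1383 + 358 = (627 + 33*(-30))*1383 + 358 = (627 - 990)*1383 + 358 = -363*1383 + 358 = -502029 + 358 = -501671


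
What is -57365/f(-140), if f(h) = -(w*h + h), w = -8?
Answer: 1639/28 ≈ 58.536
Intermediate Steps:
f(h) = 7*h (f(h) = -(-8*h + h) = -(-7)*h = 7*h)
-57365/f(-140) = -57365/(7*(-140)) = -57365/(-980) = -57365*(-1/980) = 1639/28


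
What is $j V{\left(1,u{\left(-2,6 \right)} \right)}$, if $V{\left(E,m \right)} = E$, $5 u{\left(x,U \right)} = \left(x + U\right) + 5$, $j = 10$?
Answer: $10$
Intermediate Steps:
$u{\left(x,U \right)} = 1 + \frac{U}{5} + \frac{x}{5}$ ($u{\left(x,U \right)} = \frac{\left(x + U\right) + 5}{5} = \frac{\left(U + x\right) + 5}{5} = \frac{5 + U + x}{5} = 1 + \frac{U}{5} + \frac{x}{5}$)
$j V{\left(1,u{\left(-2,6 \right)} \right)} = 10 \cdot 1 = 10$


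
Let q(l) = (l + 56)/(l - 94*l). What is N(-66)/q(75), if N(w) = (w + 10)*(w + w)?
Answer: -51559200/131 ≈ -3.9358e+5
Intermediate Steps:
q(l) = -(56 + l)/(93*l) (q(l) = (56 + l)/((-93*l)) = (56 + l)*(-1/(93*l)) = -(56 + l)/(93*l))
N(w) = 2*w*(10 + w) (N(w) = (10 + w)*(2*w) = 2*w*(10 + w))
N(-66)/q(75) = (2*(-66)*(10 - 66))/(((1/93)*(-56 - 1*75)/75)) = (2*(-66)*(-56))/(((1/93)*(1/75)*(-56 - 75))) = 7392/(((1/93)*(1/75)*(-131))) = 7392/(-131/6975) = 7392*(-6975/131) = -51559200/131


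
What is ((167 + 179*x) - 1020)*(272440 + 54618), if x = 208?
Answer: 11898042982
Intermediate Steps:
((167 + 179*x) - 1020)*(272440 + 54618) = ((167 + 179*208) - 1020)*(272440 + 54618) = ((167 + 37232) - 1020)*327058 = (37399 - 1020)*327058 = 36379*327058 = 11898042982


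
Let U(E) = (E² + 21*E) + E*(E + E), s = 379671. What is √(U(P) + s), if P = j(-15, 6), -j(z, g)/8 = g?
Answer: 5*√15423 ≈ 620.95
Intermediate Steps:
j(z, g) = -8*g
P = -48 (P = -8*6 = -48)
U(E) = 3*E² + 21*E (U(E) = (E² + 21*E) + E*(2*E) = (E² + 21*E) + 2*E² = 3*E² + 21*E)
√(U(P) + s) = √(3*(-48)*(7 - 48) + 379671) = √(3*(-48)*(-41) + 379671) = √(5904 + 379671) = √385575 = 5*√15423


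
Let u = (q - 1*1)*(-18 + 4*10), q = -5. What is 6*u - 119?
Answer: -911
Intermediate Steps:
u = -132 (u = (-5 - 1*1)*(-18 + 4*10) = (-5 - 1)*(-18 + 40) = -6*22 = -132)
6*u - 119 = 6*(-132) - 119 = -792 - 119 = -911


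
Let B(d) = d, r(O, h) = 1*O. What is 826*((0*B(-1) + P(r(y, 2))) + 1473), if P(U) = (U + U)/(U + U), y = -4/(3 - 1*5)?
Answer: 1217524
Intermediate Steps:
y = 2 (y = -4/(3 - 5) = -4/(-2) = -4*(-½) = 2)
r(O, h) = O
P(U) = 1 (P(U) = (2*U)/((2*U)) = (2*U)*(1/(2*U)) = 1)
826*((0*B(-1) + P(r(y, 2))) + 1473) = 826*((0*(-1) + 1) + 1473) = 826*((0 + 1) + 1473) = 826*(1 + 1473) = 826*1474 = 1217524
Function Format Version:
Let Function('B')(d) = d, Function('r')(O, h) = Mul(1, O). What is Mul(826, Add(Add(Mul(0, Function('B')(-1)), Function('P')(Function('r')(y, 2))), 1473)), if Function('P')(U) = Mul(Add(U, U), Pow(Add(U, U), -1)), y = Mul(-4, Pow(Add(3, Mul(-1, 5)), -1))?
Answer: 1217524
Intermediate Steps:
y = 2 (y = Mul(-4, Pow(Add(3, -5), -1)) = Mul(-4, Pow(-2, -1)) = Mul(-4, Rational(-1, 2)) = 2)
Function('r')(O, h) = O
Function('P')(U) = 1 (Function('P')(U) = Mul(Mul(2, U), Pow(Mul(2, U), -1)) = Mul(Mul(2, U), Mul(Rational(1, 2), Pow(U, -1))) = 1)
Mul(826, Add(Add(Mul(0, Function('B')(-1)), Function('P')(Function('r')(y, 2))), 1473)) = Mul(826, Add(Add(Mul(0, -1), 1), 1473)) = Mul(826, Add(Add(0, 1), 1473)) = Mul(826, Add(1, 1473)) = Mul(826, 1474) = 1217524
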